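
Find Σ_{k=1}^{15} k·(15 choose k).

Differentiating (1+x)^15 and setting x=1: Σ k·C(15,k) = 15·2^14 = 245760.

245760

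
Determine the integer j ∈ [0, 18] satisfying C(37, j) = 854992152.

11

C(37,j) increases on 0 ≤ j ≤ 18. C(37,10) = 348330136 and C(37,11) = 854992152, so j = 11.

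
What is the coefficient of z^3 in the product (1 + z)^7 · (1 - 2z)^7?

49

Coefficient of z^3 = Σ_{j} C(7,j)·1^j·C(7,3-j)·(-2)^(3-j) for j from 0 to 3.
= (-280) + 588 + (-294) + 35 = 49.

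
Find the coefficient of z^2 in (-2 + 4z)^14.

5963776

The general term is C(14,j)·(-2)^j·(4z)^(14-j); the z^2 term has j = 12.
C(14,12) = 91.
Coefficient = C(14,12) · (-2)^12 · 4^2 = 91 · 4096 · 16 = 5963776.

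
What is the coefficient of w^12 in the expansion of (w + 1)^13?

The general term is C(13,j)·(w)^j·(1)^(13-j); the w^12 term has j = 12.
C(13,12) = 13.
Coefficient = C(13,12) = 13.

13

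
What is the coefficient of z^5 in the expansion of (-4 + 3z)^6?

-5832

The general term is C(6,j)·(-4)^j·(3z)^(6-j); the z^5 term has j = 1.
C(6,1) = 6.
Coefficient = C(6,1) · (-4)^1 · 3^5 = 6 · (-4) · 243 = -5832.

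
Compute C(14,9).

2002

C(14,9) = C(14,5) by symmetry.
C(14,5) = (14·13·12·11·10) / 5! = 240240 / 120 = 2002.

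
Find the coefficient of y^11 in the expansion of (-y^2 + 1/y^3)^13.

286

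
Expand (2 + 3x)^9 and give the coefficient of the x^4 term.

326592

The general term is C(9,j)·(2)^j·(3x)^(9-j); the x^4 term has j = 5.
C(9,5) = 126.
Coefficient = C(9,5) · 2^5 · 3^4 = 126 · 32 · 81 = 326592.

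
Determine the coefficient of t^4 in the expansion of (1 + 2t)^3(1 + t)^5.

225

Coefficient of t^4 = Σ_{j} C(3,j)·2^j·C(5,4-j)·1^(4-j) for j from 0 to 3.
= 5 + 60 + 120 + 40 = 225.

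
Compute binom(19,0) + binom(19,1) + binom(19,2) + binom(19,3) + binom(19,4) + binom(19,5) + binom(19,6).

43796

1 + 19 + 171 + 969 + 3876 + 11628 + 27132 = 43796.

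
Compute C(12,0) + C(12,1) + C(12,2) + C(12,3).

1 + 12 + 66 + 220 = 299.

299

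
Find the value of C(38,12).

2707475148

C(38,12) = (38·37·36·35·34·33·32·31·30·29·28·27) / 12! = 1296884927852236800 / 479001600 = 2707475148.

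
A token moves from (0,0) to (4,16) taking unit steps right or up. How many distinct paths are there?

Each path is a sequence of 20 steps with 4 rights: C(20,4) = 4845.

4845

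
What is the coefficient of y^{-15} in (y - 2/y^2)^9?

2304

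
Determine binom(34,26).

18156204

C(34,26) = C(34,8) by symmetry.
C(34,8) = (34·33·32·31·30·29·28·27) / 8! = 732058145280 / 40320 = 18156204.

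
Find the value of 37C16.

12875774670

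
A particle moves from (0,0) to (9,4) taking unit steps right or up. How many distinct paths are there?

715

Each path is a sequence of 13 steps with 9 rights: C(13,9) = 715.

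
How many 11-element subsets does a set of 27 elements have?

C(27,11) = (27·26·25·24·23·22·21·20·19·18·17) / 11! = 520431047136000 / 39916800 = 13037895.

13037895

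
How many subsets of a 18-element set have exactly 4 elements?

3060

Choose the 4 positions: C(18,4) = 3060.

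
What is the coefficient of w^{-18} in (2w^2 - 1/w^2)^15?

3640

General term: C(15,j)·(2w^2)^j·(-1/w^2)^(15-j), with w-exponent 2j − 2(15−j) = 4j − 30.
Set 4j − 30 = -18: j = 3.
C(15,3) = 455; 2^3 = 8; (-1)^12 = 1.
Coefficient = 455 · 8 · 1 = 3640.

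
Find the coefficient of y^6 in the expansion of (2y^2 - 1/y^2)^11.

42240

General term: C(11,j)·(2y^2)^j·(-1/y^2)^(11-j), with y-exponent 2j − 2(11−j) = 4j − 22.
Set 4j − 22 = 6: j = 7.
C(11,7) = 330; 2^7 = 128; (-1)^4 = 1.
Coefficient = 330 · 128 · 1 = 42240.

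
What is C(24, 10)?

C(24,10) = (24·23·22·21·20·19·18·17·16·15) / 10! = 7117005772800 / 3628800 = 1961256.

1961256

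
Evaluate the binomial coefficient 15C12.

C(15,12) = C(15,3) by symmetry.
C(15,3) = (15·14·13) / 3! = 2730 / 6 = 455.

455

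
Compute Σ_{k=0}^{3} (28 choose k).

3683

1 + 28 + 378 + 3276 = 3683.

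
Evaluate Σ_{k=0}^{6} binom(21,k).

82160

1 + 21 + 210 + 1330 + 5985 + 20349 + 54264 = 82160.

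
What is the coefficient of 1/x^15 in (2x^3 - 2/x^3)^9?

-18432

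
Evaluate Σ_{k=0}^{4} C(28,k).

1 + 28 + 378 + 3276 + 20475 = 24158.

24158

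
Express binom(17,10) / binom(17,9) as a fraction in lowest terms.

4/5

C(n,k+1)/C(n,k) = (n−k)/(k+1) = (17−9)/(9+1) = 8/10 = 4/5.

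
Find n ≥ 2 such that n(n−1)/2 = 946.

44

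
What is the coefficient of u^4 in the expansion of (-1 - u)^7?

-35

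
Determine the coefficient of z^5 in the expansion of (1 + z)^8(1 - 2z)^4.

Coefficient of z^5 = Σ_{j} C(8,j)·1^j·C(4,5-j)·(-2)^(5-j) for j from 1 to 5.
= 128 + (-896) + 1344 + (-560) + 56 = 72.

72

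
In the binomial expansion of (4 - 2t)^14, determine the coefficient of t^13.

The general term is C(14,j)·(4)^j·(-2t)^(14-j); the t^13 term has j = 1.
C(14,1) = 14.
Coefficient = C(14,1) · 4^1 · (-2)^13 = 14 · 4 · (-8192) = -458752.

-458752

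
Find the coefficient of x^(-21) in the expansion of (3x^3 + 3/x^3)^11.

General term: C(11,j)·(3x^3)^j·(3/x^3)^(11-j), with x-exponent 3j − 3(11−j) = 6j − 33.
Set 6j − 33 = -21: j = 2.
C(11,2) = 55; 3^2 = 9; 3^9 = 19683.
Coefficient = 55 · 9 · 19683 = 9743085.

9743085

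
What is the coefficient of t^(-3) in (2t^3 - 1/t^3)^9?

General term: C(9,j)·(2t^3)^j·(-1/t^3)^(9-j), with t-exponent 3j − 3(9−j) = 6j − 27.
Set 6j − 27 = -3: j = 4.
C(9,4) = 126; 2^4 = 16; (-1)^5 = -1.
Coefficient = 126 · 16 · (-1) = -2016.

-2016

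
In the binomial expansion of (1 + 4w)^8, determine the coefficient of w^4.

17920

The general term is C(8,j)·(1)^j·(4w)^(8-j); the w^4 term has j = 4.
C(8,4) = 70.
Coefficient = C(8,4) · 4^4 = 70 · 256 = 17920.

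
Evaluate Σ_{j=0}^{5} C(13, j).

2380

1 + 13 + 78 + 286 + 715 + 1287 = 2380.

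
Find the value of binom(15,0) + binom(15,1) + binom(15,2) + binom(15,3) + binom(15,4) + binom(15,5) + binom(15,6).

1 + 15 + 105 + 455 + 1365 + 3003 + 5005 = 9949.

9949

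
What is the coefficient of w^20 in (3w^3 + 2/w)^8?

General term: C(8,j)·(3w^3)^j·(2/w)^(8-j), with w-exponent 3j − 1(8−j) = 4j − 8.
Set 4j − 8 = 20: j = 7.
C(8,7) = 8; 3^7 = 2187; 2^1 = 2.
Coefficient = 8 · 2187 · 2 = 34992.

34992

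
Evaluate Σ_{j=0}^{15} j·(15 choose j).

Differentiating (1+x)^15 and setting x=1: Σ j·C(15,j) = 15·2^14 = 245760.

245760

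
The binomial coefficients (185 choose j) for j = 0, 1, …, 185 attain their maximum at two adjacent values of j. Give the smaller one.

92

For odd n = 185, C(185,j) peaks at j = (n−1)/2 and (n+1)/2; the smaller is 92.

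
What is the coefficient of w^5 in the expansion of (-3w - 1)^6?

1458

The general term is C(6,j)·(-3w)^j·(-1)^(6-j); the w^5 term has j = 5.
C(6,5) = 6.
Coefficient = C(6,5) · (-3)^5 · (-1)^1 = 6 · (-243) · (-1) = 1458.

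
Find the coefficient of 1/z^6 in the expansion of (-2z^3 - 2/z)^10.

10240

General term: C(10,j)·(-2z^3)^j·(-2/z)^(10-j), with z-exponent 3j − 1(10−j) = 4j − 10.
Set 4j − 10 = -6: j = 1.
C(10,1) = 10; (-2)^1 = -2; (-2)^9 = -512.
Coefficient = 10 · (-2) · (-512) = 10240.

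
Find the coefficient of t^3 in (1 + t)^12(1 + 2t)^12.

Coefficient of t^3 = Σ_{j} C(12,j)·1^j·C(12,3-j)·2^(3-j) for j from 0 to 3.
= 1760 + 3168 + 1584 + 220 = 6732.

6732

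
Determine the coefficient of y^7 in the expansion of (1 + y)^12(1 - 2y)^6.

Coefficient of y^7 = Σ_{j} C(12,j)·1^j·C(6,7-j)·(-2)^(7-j) for j from 1 to 7.
= 768 + (-12672) + 52800 + (-79200) + 47520 + (-11088) + 792 = -1080.

-1080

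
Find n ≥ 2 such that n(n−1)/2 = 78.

13

n(n−1)/2 = 78 ⇒ n(n−1) = 156. Since 13·12 = 156, n = 13.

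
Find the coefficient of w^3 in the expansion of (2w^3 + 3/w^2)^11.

10777536

General term: C(11,j)·(2w^3)^j·(3/w^2)^(11-j), with w-exponent 3j − 2(11−j) = 5j − 22.
Set 5j − 22 = 3: j = 5.
C(11,5) = 462; 2^5 = 32; 3^6 = 729.
Coefficient = 462 · 32 · 729 = 10777536.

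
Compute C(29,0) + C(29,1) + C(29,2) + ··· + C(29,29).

536870912

Setting x = 1 in (1+x)^29 gives Σ C(29,r) = 2^29 = 536870912.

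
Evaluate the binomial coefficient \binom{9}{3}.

84

C(9,3) = (9·8·7) / 3! = 504 / 6 = 84.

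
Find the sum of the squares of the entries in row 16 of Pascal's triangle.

601080390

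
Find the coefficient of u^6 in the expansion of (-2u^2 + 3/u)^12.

43110144

General term: C(12,j)·(-2u^2)^j·(3/u)^(12-j), with u-exponent 2j − 1(12−j) = 3j − 12.
Set 3j − 12 = 6: j = 6.
C(12,6) = 924; (-2)^6 = 64; 3^6 = 729.
Coefficient = 924 · 64 · 729 = 43110144.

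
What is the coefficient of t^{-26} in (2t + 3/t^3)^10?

393660

General term: C(10,j)·(2t)^j·(3/t^3)^(10-j), with t-exponent 1j − 3(10−j) = 4j − 30.
Set 4j − 30 = -26: j = 1.
C(10,1) = 10; 2^1 = 2; 3^9 = 19683.
Coefficient = 10 · 2 · 19683 = 393660.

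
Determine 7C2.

C(7,2) = (7·6) / 2! = 42 / 2 = 21.

21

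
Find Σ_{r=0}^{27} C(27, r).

134217728

The entries of row 27 sum to 2^27 = 134217728.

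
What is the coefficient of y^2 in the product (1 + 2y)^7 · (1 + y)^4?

146

Coefficient of y^2 = Σ_{j} C(7,j)·2^j·C(4,2-j)·1^(2-j) for j from 0 to 2.
= 6 + 56 + 84 = 146.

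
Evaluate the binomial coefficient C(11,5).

C(11,5) = (11·10·9·8·7) / 5! = 55440 / 120 = 462.

462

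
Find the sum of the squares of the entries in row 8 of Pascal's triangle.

12870

By Vandermonde's identity, Σ C(8,j)² = C(16,8) = 12870.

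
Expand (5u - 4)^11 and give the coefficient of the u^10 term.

The general term is C(11,j)·(5u)^j·(-4)^(11-j); the u^10 term has j = 10.
C(11,10) = 11.
Coefficient = C(11,10) · 5^10 · (-4)^1 = 11 · 9765625 · (-4) = -429687500.

-429687500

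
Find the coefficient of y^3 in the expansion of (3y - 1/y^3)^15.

-241805655

General term: C(15,j)·(3y)^j·(-1/y^3)^(15-j), with y-exponent 1j − 3(15−j) = 4j − 45.
Set 4j − 45 = 3: j = 12.
C(15,12) = 455; 3^12 = 531441; (-1)^3 = -1.
Coefficient = 455 · 531441 · (-1) = -241805655.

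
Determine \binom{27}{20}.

C(27,20) = C(27,7) by symmetry.
C(27,7) = (27·26·25·24·23·22·21) / 7! = 4475671200 / 5040 = 888030.

888030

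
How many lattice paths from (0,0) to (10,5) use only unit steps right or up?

Each path is a sequence of 15 steps with 10 rights: C(15,10) = 3003.

3003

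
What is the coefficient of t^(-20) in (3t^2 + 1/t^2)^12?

General term: C(12,j)·(3t^2)^j·(1/t^2)^(12-j), with t-exponent 2j − 2(12−j) = 4j − 24.
Set 4j − 24 = -20: j = 1.
C(12,1) = 12; 3^1 = 3; 1^11 = 1.
Coefficient = 12 · 3 · 1 = 36.

36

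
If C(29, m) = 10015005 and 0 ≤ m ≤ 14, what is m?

9

C(29,m) increases on 0 ≤ m ≤ 14. C(29,8) = 4292145 and C(29,9) = 10015005, so m = 9.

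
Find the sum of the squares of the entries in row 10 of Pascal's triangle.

184756

Σ C(10,r)² is the coefficient of x^10 in (1+x)^10(1+x)^10 = (1+x)^20, i.e. C(20,10) = 184756.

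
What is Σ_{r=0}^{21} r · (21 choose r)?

Since r·C(21,r) = 21·C(20,r−1), the sum is 21·2^20 = 21·1048576 = 22020096.

22020096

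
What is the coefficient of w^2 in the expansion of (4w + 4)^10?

The general term is C(10,j)·(4w)^j·(4)^(10-j); the w^2 term has j = 2.
C(10,2) = 45.
Coefficient = C(10,2) · 4^2 · 4^8 = 45 · 16 · 65536 = 47185920.

47185920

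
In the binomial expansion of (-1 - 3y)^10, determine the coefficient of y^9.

196830

The general term is C(10,j)·(-1)^j·(-3y)^(10-j); the y^9 term has j = 1.
C(10,1) = 10.
Coefficient = C(10,1) · (-1)^1 · (-3)^9 = 10 · (-1) · (-19683) = 196830.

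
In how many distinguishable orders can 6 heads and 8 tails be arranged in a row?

Choose positions for the heads: C(14,6) = 3003.

3003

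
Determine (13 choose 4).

C(13,4) = (13·12·11·10) / 4! = 17160 / 24 = 715.

715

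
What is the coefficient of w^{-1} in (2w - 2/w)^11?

General term: C(11,j)·(2w)^j·(-2/w)^(11-j), with w-exponent 1j − 1(11−j) = 2j − 11.
Set 2j − 11 = -1: j = 5.
C(11,5) = 462; 2^5 = 32; (-2)^6 = 64.
Coefficient = 462 · 32 · 64 = 946176.

946176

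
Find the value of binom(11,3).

C(11,3) = (11·10·9) / 3! = 990 / 6 = 165.

165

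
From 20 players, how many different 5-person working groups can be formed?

15504

This is C(20,5) = 15504.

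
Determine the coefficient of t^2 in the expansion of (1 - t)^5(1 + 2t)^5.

Coefficient of t^2 = Σ_{j} C(5,j)·(-1)^j·C(5,2-j)·2^(2-j) for j from 0 to 2.
= 40 + (-50) + 10 = 0.

0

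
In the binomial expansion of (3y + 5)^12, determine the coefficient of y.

The general term is C(12,j)·(3y)^j·(5)^(12-j); the y^1 term has j = 1.
C(12,1) = 12.
Coefficient = C(12,1) · 3^1 · 5^11 = 12 · 3 · 48828125 = 1757812500.

1757812500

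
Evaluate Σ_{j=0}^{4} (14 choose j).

1471

1 + 14 + 91 + 364 + 1001 = 1471.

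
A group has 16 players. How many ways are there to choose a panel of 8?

This is C(16,8) = 12870.

12870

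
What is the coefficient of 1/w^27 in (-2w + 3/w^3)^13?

General term: C(13,j)·(-2w)^j·(3/w^3)^(13-j), with w-exponent 1j − 3(13−j) = 4j − 39.
Set 4j − 39 = -27: j = 3.
C(13,3) = 286; (-2)^3 = -8; 3^10 = 59049.
Coefficient = 286 · (-8) · 59049 = -135104112.

-135104112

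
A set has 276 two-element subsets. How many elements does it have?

24

n(n−1)/2 = 276 ⇒ n(n−1) = 552. Since 24·23 = 552, n = 24.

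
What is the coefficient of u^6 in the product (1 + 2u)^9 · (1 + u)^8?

142828

Coefficient of u^6 = Σ_{j} C(9,j)·2^j·C(8,6-j)·1^(6-j) for j from 0 to 6.
= 28 + 1008 + 10080 + 37632 + 56448 + 32256 + 5376 = 142828.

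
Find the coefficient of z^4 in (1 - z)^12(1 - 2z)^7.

13039

Coefficient of z^4 = Σ_{j} C(12,j)·(-1)^j·C(7,4-j)·(-2)^(4-j) for j from 0 to 4.
= 560 + 3360 + 5544 + 3080 + 495 = 13039.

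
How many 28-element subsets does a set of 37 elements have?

C(37,28) = C(37,9) by symmetry.
C(37,9) = (37·36·35·34·33·32·31·30·29) / 9! = 45143585625600 / 362880 = 124403620.

124403620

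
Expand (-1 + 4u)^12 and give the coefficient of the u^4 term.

126720

The general term is C(12,j)·(-1)^j·(4u)^(12-j); the u^4 term has j = 8.
C(12,8) = 495.
Coefficient = C(12,8) · 4^4 = 495 · 256 = 126720.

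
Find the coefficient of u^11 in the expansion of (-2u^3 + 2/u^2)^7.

General term: C(7,j)·(-2u^3)^j·(2/u^2)^(7-j), with u-exponent 3j − 2(7−j) = 5j − 14.
Set 5j − 14 = 11: j = 5.
C(7,5) = 21; (-2)^5 = -32; 2^2 = 4.
Coefficient = 21 · (-32) · 4 = -2688.

-2688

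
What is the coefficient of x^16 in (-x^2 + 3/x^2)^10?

General term: C(10,j)·(-x^2)^j·(3/x^2)^(10-j), with x-exponent 2j − 2(10−j) = 4j − 20.
Set 4j − 20 = 16: j = 9.
C(10,9) = 10; (-1)^9 = -1; 3^1 = 3.
Coefficient = 10 · (-1) · 3 = -30.

-30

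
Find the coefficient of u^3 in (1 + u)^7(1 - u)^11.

24

Coefficient of u^3 = Σ_{j} C(7,j)·1^j·C(11,3-j)·(-1)^(3-j) for j from 0 to 3.
= (-165) + 385 + (-231) + 35 = 24.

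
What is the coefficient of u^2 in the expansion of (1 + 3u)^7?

189

The general term is C(7,j)·(1)^j·(3u)^(7-j); the u^2 term has j = 5.
C(7,5) = 21.
Coefficient = C(7,5) · 3^2 = 21 · 9 = 189.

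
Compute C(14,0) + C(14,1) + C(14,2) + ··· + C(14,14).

16384

The entries of row 14 sum to 2^14 = 16384.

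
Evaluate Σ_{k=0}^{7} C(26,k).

1 + 26 + 325 + 2600 + 14950 + 65780 + 230230 + 657800 = 971712.

971712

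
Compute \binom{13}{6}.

1716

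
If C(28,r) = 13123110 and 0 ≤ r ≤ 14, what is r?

10

C(28,r) increases on 0 ≤ r ≤ 14. C(28,9) = 6906900 and C(28,10) = 13123110, so r = 10.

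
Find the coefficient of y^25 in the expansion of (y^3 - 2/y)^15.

General term: C(15,j)·(y^3)^j·(-2/y)^(15-j), with y-exponent 3j − 1(15−j) = 4j − 15.
Set 4j − 15 = 25: j = 10.
C(15,10) = 3003; 1^10 = 1; (-2)^5 = -32.
Coefficient = 3003 · 1 · (-32) = -96096.

-96096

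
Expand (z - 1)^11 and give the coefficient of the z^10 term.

The general term is C(11,j)·(z)^j·(-1)^(11-j); the z^10 term has j = 10.
C(11,10) = 11.
Coefficient = C(11,10) · (-1)^1 = 11 · (-1) = -11.

-11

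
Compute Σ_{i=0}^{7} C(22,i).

280600

1 + 22 + 231 + 1540 + 7315 + 26334 + 74613 + 170544 = 280600.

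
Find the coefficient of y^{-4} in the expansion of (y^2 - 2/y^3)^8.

1120

General term: C(8,j)·(y^2)^j·(-2/y^3)^(8-j), with y-exponent 2j − 3(8−j) = 5j − 24.
Set 5j − 24 = -4: j = 4.
C(8,4) = 70; 1^4 = 1; (-2)^4 = 16.
Coefficient = 70 · 1 · 16 = 1120.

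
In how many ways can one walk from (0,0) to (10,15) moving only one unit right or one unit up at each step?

3268760

Each path is a sequence of 25 steps with 10 rights: C(25,10) = 3268760.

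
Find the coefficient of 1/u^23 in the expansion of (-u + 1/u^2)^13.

General term: C(13,j)·(-u)^j·(1/u^2)^(13-j), with u-exponent 1j − 2(13−j) = 3j − 26.
Set 3j − 26 = -23: j = 1.
C(13,1) = 13; (-1)^1 = -1; 1^12 = 1.
Coefficient = 13 · (-1) · 1 = -13.

-13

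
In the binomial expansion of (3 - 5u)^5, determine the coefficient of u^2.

6750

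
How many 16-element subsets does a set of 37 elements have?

12875774670

C(37,16) = (37·36·35·34·33·32·31·30·29·28·27·26·25·24·23·22) / 16! = 269397128065642536960000 / 20922789888000 = 12875774670.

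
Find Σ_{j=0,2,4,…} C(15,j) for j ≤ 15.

Half of (1+1)^15 + (1−1)^15 gives the even-index sum: 2^14 = 16384.

16384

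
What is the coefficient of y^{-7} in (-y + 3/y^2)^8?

General term: C(8,j)·(-y)^j·(3/y^2)^(8-j), with y-exponent 1j − 2(8−j) = 3j − 16.
Set 3j − 16 = -7: j = 3.
C(8,3) = 56; (-1)^3 = -1; 3^5 = 243.
Coefficient = 56 · (-1) · 243 = -13608.

-13608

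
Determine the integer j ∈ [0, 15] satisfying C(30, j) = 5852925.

8

C(30,j) increases on 0 ≤ j ≤ 15. C(30,7) = 2035800 and C(30,8) = 5852925, so j = 8.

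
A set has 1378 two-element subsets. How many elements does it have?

n(n−1)/2 = 1378 ⇒ n(n−1) = 2756. Since 53·52 = 2756, n = 53.

53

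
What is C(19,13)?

C(19,13) = C(19,6) by symmetry.
C(19,6) = (19·18·17·16·15·14) / 6! = 19535040 / 720 = 27132.

27132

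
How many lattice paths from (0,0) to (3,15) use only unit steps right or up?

Each path is a sequence of 18 steps with 3 rights: C(18,3) = 816.

816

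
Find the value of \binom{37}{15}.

9364199760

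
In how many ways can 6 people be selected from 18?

18564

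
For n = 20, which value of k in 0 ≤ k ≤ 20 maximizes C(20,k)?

10

C(20,k) is maximized at k = 20/2 = 10.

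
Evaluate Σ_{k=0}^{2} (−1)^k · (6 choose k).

10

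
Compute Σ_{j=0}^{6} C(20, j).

60460

1 + 20 + 190 + 1140 + 4845 + 15504 + 38760 = 60460.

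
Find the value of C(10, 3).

120

C(10,3) = (10·9·8) / 3! = 720 / 6 = 120.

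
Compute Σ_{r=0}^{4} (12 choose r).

794

1 + 12 + 66 + 220 + 495 = 794.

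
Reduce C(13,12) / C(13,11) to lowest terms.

C(n,k+1)/C(n,k) = (n−k)/(k+1) = (13−11)/(11+1) = 2/12 = 1/6.

1/6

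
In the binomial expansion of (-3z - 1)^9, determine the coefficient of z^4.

The general term is C(9,j)·(-3z)^j·(-1)^(9-j); the z^4 term has j = 4.
C(9,4) = 126.
Coefficient = C(9,4) · (-3)^4 · (-1)^5 = 126 · 81 · (-1) = -10206.

-10206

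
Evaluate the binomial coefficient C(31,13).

206253075

C(31,13) = (31·30·29·28·27·26·25·24·23·22·21·20·19) / 13! = 1284342188088960000 / 6227020800 = 206253075.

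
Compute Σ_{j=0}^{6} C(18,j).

1 + 18 + 153 + 816 + 3060 + 8568 + 18564 = 31180.

31180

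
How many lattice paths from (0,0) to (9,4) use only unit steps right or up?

715

Each path is a sequence of 13 steps with 9 rights: C(13,9) = 715.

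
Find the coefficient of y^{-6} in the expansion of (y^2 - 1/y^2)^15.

-5005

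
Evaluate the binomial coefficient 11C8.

165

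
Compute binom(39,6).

3262623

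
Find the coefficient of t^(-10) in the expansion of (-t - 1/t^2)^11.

-330

General term: C(11,j)·(-t)^j·(-1/t^2)^(11-j), with t-exponent 1j − 2(11−j) = 3j − 22.
Set 3j − 22 = -10: j = 4.
C(11,4) = 330; (-1)^4 = 1; (-1)^7 = -1.
Coefficient = 330 · 1 · (-1) = -330.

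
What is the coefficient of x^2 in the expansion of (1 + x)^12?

The general term is C(12,j)·(1)^j·(x)^(12-j); the x^2 term has j = 10.
C(12,10) = 66.
Coefficient = C(12,10) = 66.

66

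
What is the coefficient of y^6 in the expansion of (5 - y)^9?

10500

The general term is C(9,j)·(5)^j·(-y)^(9-j); the y^6 term has j = 3.
C(9,3) = 84.
Coefficient = C(9,3) · 5^3 = 84 · 125 = 10500.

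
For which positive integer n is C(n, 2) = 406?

n(n−1)/2 = 406 ⇒ n(n−1) = 812. Since 29·28 = 812, n = 29.

29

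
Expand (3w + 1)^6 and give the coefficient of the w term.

The general term is C(6,j)·(3w)^j·(1)^(6-j); the w^1 term has j = 1.
C(6,1) = 6.
Coefficient = C(6,1) · 3^1 = 6 · 3 = 18.

18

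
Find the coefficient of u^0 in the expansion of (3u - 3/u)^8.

459270

General term: C(8,j)·(3u)^j·(-3/u)^(8-j), with u-exponent 1j − 1(8−j) = 2j − 8.
Set 2j − 8 = 0: j = 4.
C(8,4) = 70; 3^4 = 81; (-3)^4 = 81.
Coefficient = 70 · 81 · 81 = 459270.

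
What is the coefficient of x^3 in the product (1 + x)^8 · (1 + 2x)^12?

Coefficient of x^3 = Σ_{j} C(8,j)·1^j·C(12,3-j)·2^(3-j) for j from 0 to 3.
= 1760 + 2112 + 672 + 56 = 4600.

4600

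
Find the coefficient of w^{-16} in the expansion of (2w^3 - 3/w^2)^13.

-55269864

General term: C(13,j)·(2w^3)^j·(-3/w^2)^(13-j), with w-exponent 3j − 2(13−j) = 5j − 26.
Set 5j − 26 = -16: j = 2.
C(13,2) = 78; 2^2 = 4; (-3)^11 = -177147.
Coefficient = 78 · 4 · (-177147) = -55269864.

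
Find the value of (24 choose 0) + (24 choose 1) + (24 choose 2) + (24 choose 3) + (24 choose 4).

1 + 24 + 276 + 2024 + 10626 = 12951.

12951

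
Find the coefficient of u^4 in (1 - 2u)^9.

2016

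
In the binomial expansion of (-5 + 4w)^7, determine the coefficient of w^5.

The general term is C(7,j)·(-5)^j·(4w)^(7-j); the w^5 term has j = 2.
C(7,2) = 21.
Coefficient = C(7,2) · (-5)^2 · 4^5 = 21 · 25 · 1024 = 537600.

537600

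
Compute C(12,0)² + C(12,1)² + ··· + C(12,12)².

2704156

By Vandermonde's identity, Σ C(12,r)² = C(24,12) = 2704156.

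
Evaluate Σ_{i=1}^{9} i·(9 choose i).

2304

Differentiating (1+x)^9 and setting x=1: Σ i·C(9,i) = 9·2^8 = 2304.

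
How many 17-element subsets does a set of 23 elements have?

C(23,17) = C(23,6) by symmetry.
C(23,6) = (23·22·21·20·19·18) / 6! = 72681840 / 720 = 100947.

100947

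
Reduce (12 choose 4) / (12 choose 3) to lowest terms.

9/4

C(n,k+1)/C(n,k) = (n−k)/(k+1) = (12−3)/(3+1) = 9/4.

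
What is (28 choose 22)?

376740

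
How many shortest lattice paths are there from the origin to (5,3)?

56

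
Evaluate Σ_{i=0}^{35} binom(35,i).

Setting x = 1 in (1+x)^35 gives Σ C(35,i) = 2^35 = 34359738368.

34359738368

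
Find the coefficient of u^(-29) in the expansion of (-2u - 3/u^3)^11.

-1299078

General term: C(11,j)·(-2u)^j·(-3/u^3)^(11-j), with u-exponent 1j − 3(11−j) = 4j − 33.
Set 4j − 33 = -29: j = 1.
C(11,1) = 11; (-2)^1 = -2; (-3)^10 = 59049.
Coefficient = 11 · (-2) · 59049 = -1299078.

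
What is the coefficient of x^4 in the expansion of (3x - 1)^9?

-10206

The general term is C(9,j)·(3x)^j·(-1)^(9-j); the x^4 term has j = 4.
C(9,4) = 126.
Coefficient = C(9,4) · 3^4 · (-1)^5 = 126 · 81 · (-1) = -10206.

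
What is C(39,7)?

15380937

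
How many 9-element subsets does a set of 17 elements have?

24310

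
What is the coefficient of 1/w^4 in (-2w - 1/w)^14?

64064

General term: C(14,j)·(-2w)^j·(-1/w)^(14-j), with w-exponent 1j − 1(14−j) = 2j − 14.
Set 2j − 14 = -4: j = 5.
C(14,5) = 2002; (-2)^5 = -32; (-1)^9 = -1.
Coefficient = 2002 · (-32) · (-1) = 64064.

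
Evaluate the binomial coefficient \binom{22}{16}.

74613

C(22,16) = C(22,6) by symmetry.
C(22,6) = (22·21·20·19·18·17) / 6! = 53721360 / 720 = 74613.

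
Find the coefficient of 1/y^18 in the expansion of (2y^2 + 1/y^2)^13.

General term: C(13,j)·(2y^2)^j·(1/y^2)^(13-j), with y-exponent 2j − 2(13−j) = 4j − 26.
Set 4j − 26 = -18: j = 2.
C(13,2) = 78; 2^2 = 4; 1^11 = 1.
Coefficient = 78 · 4 · 1 = 312.

312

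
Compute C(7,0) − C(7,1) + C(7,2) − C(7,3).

-20

The partial alternating sum Σ_{k=0}^{3} (−1)^k C(7,k) = (−1)^3 C(6,3) = -20.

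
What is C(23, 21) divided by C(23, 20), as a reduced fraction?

C(n,k+1)/C(n,k) = (n−k)/(k+1) = (23−20)/(20+1) = 3/21 = 1/7.

1/7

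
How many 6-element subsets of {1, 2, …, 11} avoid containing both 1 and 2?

All 6-subsets: C(11,6) = 462. Those containing both fixed elements: C(9,4) = 126.
462 − 126 = 336.

336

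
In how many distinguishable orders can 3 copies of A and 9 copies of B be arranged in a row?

220

Choose positions for the A's: C(12,3) = 220.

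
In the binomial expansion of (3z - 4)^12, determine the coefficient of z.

-150994944

The general term is C(12,j)·(3z)^j·(-4)^(12-j); the z^1 term has j = 1.
C(12,1) = 12.
Coefficient = C(12,1) · 3^1 · (-4)^11 = 12 · 3 · (-4194304) = -150994944.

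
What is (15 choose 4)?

1365

C(15,4) = (15·14·13·12) / 4! = 32760 / 24 = 1365.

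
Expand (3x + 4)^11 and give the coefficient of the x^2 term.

The general term is C(11,j)·(3x)^j·(4)^(11-j); the x^2 term has j = 2.
C(11,2) = 55.
Coefficient = C(11,2) · 3^2 · 4^9 = 55 · 9 · 262144 = 129761280.

129761280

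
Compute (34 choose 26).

18156204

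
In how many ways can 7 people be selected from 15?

6435

This is C(15,7) = 6435.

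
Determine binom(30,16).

145422675

C(30,16) = C(30,14) by symmetry.
C(30,14) = (30·29·28·27·26·25·24·23·22·21·20·19·18·17) / 14! = 12677700308232960000 / 87178291200 = 145422675.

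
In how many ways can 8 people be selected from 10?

This is C(10,8) = 45.

45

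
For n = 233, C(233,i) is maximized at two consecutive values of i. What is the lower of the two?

116

For odd n = 233, C(233,i) peaks at i = (n−1)/2 and (n+1)/2; the lower is 116.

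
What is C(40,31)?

C(40,31) = C(40,9) by symmetry.
C(40,9) = (40·39·38·37·36·35·34·33·32) / 9! = 99225500774400 / 362880 = 273438880.

273438880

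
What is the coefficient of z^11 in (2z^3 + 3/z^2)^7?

6048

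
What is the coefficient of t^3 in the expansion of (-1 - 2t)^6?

160

The general term is C(6,j)·(-1)^j·(-2t)^(6-j); the t^3 term has j = 3.
C(6,3) = 20.
Coefficient = C(6,3) · (-1)^3 · (-2)^3 = 20 · (-1) · (-8) = 160.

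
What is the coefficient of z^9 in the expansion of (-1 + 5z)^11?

The general term is C(11,j)·(-1)^j·(5z)^(11-j); the z^9 term has j = 2.
C(11,2) = 55.
Coefficient = C(11,2) · 5^9 = 55 · 1953125 = 107421875.

107421875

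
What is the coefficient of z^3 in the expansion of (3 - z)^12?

-4330260

The general term is C(12,j)·(3)^j·(-z)^(12-j); the z^3 term has j = 9.
C(12,9) = 220.
Coefficient = C(12,9) · 3^9 · (-1)^3 = 220 · 19683 · (-1) = -4330260.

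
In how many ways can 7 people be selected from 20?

77520

This is C(20,7) = 77520.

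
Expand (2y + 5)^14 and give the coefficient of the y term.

34179687500

The general term is C(14,j)·(2y)^j·(5)^(14-j); the y^1 term has j = 1.
C(14,1) = 14.
Coefficient = C(14,1) · 2^1 · 5^13 = 14 · 2 · 1220703125 = 34179687500.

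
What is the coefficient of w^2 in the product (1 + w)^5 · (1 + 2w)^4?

74

Coefficient of w^2 = Σ_{j} C(5,j)·1^j·C(4,2-j)·2^(2-j) for j from 0 to 2.
= 24 + 40 + 10 = 74.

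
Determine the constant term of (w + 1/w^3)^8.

28

General term: C(8,j)·(w)^j·(1/w^3)^(8-j), with w-exponent 1j − 3(8−j) = 4j − 24.
Set 4j − 24 = 0: j = 6.
C(8,6) = 28; 1^6 = 1; 1^2 = 1.
Coefficient = 28 · 1 · 1 = 28.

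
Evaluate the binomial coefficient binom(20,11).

167960

C(20,11) = C(20,9) by symmetry.
C(20,9) = (20·19·18·17·16·15·14·13·12) / 9! = 60949324800 / 362880 = 167960.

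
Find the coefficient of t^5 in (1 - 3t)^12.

-192456

The general term is C(12,j)·(1)^j·(-3t)^(12-j); the t^5 term has j = 7.
C(12,7) = 792.
Coefficient = C(12,7) · (-3)^5 = 792 · (-243) = -192456.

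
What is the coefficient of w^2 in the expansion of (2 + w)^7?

The general term is C(7,j)·(2)^j·(w)^(7-j); the w^2 term has j = 5.
C(7,5) = 21.
Coefficient = C(7,5) · 2^5 = 21 · 32 = 672.

672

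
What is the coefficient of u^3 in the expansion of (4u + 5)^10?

600000000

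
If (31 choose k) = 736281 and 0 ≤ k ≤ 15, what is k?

C(31,k) increases on 0 ≤ k ≤ 15. C(31,5) = 169911 and C(31,6) = 736281, so k = 6.

6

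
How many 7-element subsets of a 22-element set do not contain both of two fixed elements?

155040

All 7-subsets: C(22,7) = 170544. Those containing both fixed elements: C(20,5) = 15504.
170544 − 15504 = 155040.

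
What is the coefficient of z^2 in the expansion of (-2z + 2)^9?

The general term is C(9,j)·(-2z)^j·(2)^(9-j); the z^2 term has j = 2.
C(9,2) = 36.
Coefficient = C(9,2) · (-2)^2 · 2^7 = 36 · 4 · 128 = 18432.

18432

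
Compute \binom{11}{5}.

C(11,5) = (11·10·9·8·7) / 5! = 55440 / 120 = 462.

462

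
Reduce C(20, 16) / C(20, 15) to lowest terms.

5/16

C(n,k+1)/C(n,k) = (n−k)/(k+1) = (20−15)/(15+1) = 5/16.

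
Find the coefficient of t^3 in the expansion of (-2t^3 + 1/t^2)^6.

-160

General term: C(6,j)·(-2t^3)^j·(1/t^2)^(6-j), with t-exponent 3j − 2(6−j) = 5j − 12.
Set 5j − 12 = 3: j = 3.
C(6,3) = 20; (-2)^3 = -8; 1^3 = 1.
Coefficient = 20 · (-8) · 1 = -160.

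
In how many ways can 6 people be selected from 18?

This is C(18,6) = 18564.

18564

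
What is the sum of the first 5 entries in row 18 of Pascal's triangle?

1 + 18 + 153 + 816 + 3060 = 4048.

4048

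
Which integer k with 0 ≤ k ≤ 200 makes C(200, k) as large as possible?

C(200,k) is maximized at k = 200/2 = 100.

100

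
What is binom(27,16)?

13037895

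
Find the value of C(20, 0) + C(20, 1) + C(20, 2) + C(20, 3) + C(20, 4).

1 + 20 + 190 + 1140 + 4845 = 6196.

6196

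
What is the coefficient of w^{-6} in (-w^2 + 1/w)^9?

General term: C(9,j)·(-w^2)^j·(1/w)^(9-j), with w-exponent 2j − 1(9−j) = 3j − 9.
Set 3j − 9 = -6: j = 1.
C(9,1) = 9; (-1)^1 = -1; 1^8 = 1.
Coefficient = 9 · (-1) · 1 = -9.

-9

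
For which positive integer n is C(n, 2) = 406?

29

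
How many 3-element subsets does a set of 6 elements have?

20

C(6,3) = (6·5·4) / 3! = 120 / 6 = 20.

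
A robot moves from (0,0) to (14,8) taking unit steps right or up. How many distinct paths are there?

319770

Each path is a sequence of 22 steps with 14 rights: C(22,14) = 319770.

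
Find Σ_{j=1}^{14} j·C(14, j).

114688

Since j·C(14,j) = 14·C(13,j−1), the sum is 14·2^13 = 14·8192 = 114688.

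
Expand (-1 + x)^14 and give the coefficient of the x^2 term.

The general term is C(14,j)·(-1)^j·(x)^(14-j); the x^2 term has j = 12.
C(14,12) = 91.
Coefficient = C(14,12) = 91.

91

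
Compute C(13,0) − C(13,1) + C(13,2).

66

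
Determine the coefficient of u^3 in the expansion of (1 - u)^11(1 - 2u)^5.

Coefficient of u^3 = Σ_{j} C(11,j)·(-1)^j·C(5,3-j)·(-2)^(3-j) for j from 0 to 3.
= (-80) + (-440) + (-550) + (-165) = -1235.

-1235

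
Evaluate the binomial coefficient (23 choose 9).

817190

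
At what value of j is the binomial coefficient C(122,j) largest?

61

C(122,j) is maximized at j = 122/2 = 61.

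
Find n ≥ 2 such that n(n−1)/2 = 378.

n(n−1)/2 = 378 ⇒ n(n−1) = 756. Since 28·27 = 756, n = 28.

28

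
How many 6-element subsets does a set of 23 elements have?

100947

C(23,6) = (23·22·21·20·19·18) / 6! = 72681840 / 720 = 100947.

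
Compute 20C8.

125970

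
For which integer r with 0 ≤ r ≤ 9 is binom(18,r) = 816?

3

C(18,r) increases on 0 ≤ r ≤ 9. C(18,2) = 153 and C(18,3) = 816, so r = 3.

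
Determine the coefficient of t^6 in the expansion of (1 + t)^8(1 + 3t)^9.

Coefficient of t^6 = Σ_{j} C(8,j)·1^j·C(9,6-j)·3^(6-j) for j from 0 to 6.
= 61236 + 244944 + 285768 + 127008 + 22680 + 1512 + 28 = 743176.

743176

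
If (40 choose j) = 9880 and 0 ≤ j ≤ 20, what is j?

C(40,j) increases on 0 ≤ j ≤ 20. C(40,2) = 780 and C(40,3) = 9880, so j = 3.

3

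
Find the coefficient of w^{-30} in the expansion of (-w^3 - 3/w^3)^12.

General term: C(12,j)·(-w^3)^j·(-3/w^3)^(12-j), with w-exponent 3j − 3(12−j) = 6j − 36.
Set 6j − 36 = -30: j = 1.
C(12,1) = 12; (-1)^1 = -1; (-3)^11 = -177147.
Coefficient = 12 · (-1) · (-177147) = 2125764.

2125764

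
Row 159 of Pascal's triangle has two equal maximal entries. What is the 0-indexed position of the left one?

79

For odd n = 159, C(159,j) peaks at j = (n−1)/2 and (n+1)/2; the lower is 79.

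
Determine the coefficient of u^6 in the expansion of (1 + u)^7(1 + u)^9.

(1 + u)^7(1 + u)^9 = (1 + u)^16, so the coefficient of u^6 is C(16,6)·1^6 = 8008·1 = 8008.

8008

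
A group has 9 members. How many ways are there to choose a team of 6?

This is C(9,6) = 84.

84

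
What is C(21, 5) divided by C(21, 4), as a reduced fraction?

17/5

C(n,k+1)/C(n,k) = (n−k)/(k+1) = (21−4)/(4+1) = 17/5.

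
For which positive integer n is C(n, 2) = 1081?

n(n−1)/2 = 1081 ⇒ n(n−1) = 2162. Since 47·46 = 2162, n = 47.

47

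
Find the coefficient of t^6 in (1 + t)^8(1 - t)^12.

104

Coefficient of t^6 = Σ_{j} C(8,j)·1^j·C(12,6-j)·(-1)^(6-j) for j from 0 to 6.
= 924 + (-6336) + 13860 + (-12320) + 4620 + (-672) + 28 = 104.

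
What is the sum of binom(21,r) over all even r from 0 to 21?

1048576

Even-r terms of row 21 sum to 2^20 = 1048576.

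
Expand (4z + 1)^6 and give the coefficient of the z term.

24

The general term is C(6,j)·(4z)^j·(1)^(6-j); the z^1 term has j = 1.
C(6,1) = 6.
Coefficient = C(6,1) · 4^1 = 6 · 4 = 24.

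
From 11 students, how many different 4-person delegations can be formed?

This is C(11,4) = 330.

330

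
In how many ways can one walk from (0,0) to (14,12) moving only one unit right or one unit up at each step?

Each path is a sequence of 26 steps with 14 rights: C(26,14) = 9657700.

9657700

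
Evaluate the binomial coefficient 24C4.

C(24,4) = (24·23·22·21) / 4! = 255024 / 24 = 10626.

10626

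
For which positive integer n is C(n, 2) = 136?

n(n−1)/2 = 136 ⇒ n(n−1) = 272. Since 17·16 = 272, n = 17.

17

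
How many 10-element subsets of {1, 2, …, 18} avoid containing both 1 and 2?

30888

All 10-subsets: C(18,10) = 43758. Those containing both fixed elements: C(16,8) = 12870.
43758 − 12870 = 30888.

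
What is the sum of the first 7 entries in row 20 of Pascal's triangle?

60460

1 + 20 + 190 + 1140 + 4845 + 15504 + 38760 = 60460.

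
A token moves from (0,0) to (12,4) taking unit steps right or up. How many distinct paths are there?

1820

Each path is a sequence of 16 steps with 12 rights: C(16,12) = 1820.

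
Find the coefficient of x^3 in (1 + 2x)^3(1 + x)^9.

Coefficient of x^3 = Σ_{j} C(3,j)·2^j·C(9,3-j)·1^(3-j) for j from 0 to 3.
= 84 + 216 + 108 + 8 = 416.

416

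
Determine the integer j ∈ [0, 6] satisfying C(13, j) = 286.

3

C(13,j) increases on 0 ≤ j ≤ 6. C(13,2) = 78 and C(13,3) = 286, so j = 3.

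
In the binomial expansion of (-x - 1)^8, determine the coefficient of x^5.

The general term is C(8,j)·(-x)^j·(-1)^(8-j); the x^5 term has j = 5.
C(8,5) = 56.
Coefficient = C(8,5) · (-1)^5 · (-1)^3 = 56 · (-1) · (-1) = 56.

56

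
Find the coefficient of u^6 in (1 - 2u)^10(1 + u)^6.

-1163

Coefficient of u^6 = Σ_{j} C(10,j)·(-2)^j·C(6,6-j)·1^(6-j) for j from 0 to 6.
= 1 + (-120) + 2700 + (-19200) + 50400 + (-48384) + 13440 = -1163.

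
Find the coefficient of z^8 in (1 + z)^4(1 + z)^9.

Coefficient of z^8 = Σ_{j} C(4,j)·C(9,8-j) for j from 0 to 4.
= 9 + 144 + 504 + 504 + 126 = 1287.

1287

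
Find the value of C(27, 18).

4686825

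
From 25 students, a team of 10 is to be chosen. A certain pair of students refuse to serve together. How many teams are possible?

All 10-subsets: C(25,10) = 3268760. Those containing both fixed elements: C(23,8) = 490314.
3268760 − 490314 = 2778446.

2778446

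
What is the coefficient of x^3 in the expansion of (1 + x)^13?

The general term is C(13,j)·(1)^j·(x)^(13-j); the x^3 term has j = 10.
C(13,10) = 286.
Coefficient = C(13,10) = 286.

286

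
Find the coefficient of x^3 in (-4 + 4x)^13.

The general term is C(13,j)·(-4)^j·(4x)^(13-j); the x^3 term has j = 10.
C(13,10) = 286.
Coefficient = C(13,10) · (-4)^10 · 4^3 = 286 · 1048576 · 64 = 19193135104.

19193135104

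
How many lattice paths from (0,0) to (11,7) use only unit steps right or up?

Each path is a sequence of 18 steps with 11 rights: C(18,11) = 31824.

31824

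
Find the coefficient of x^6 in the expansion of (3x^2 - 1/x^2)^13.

General term: C(13,j)·(3x^2)^j·(-1/x^2)^(13-j), with x-exponent 2j − 2(13−j) = 4j − 26.
Set 4j − 26 = 6: j = 8.
C(13,8) = 1287; 3^8 = 6561; (-1)^5 = -1.
Coefficient = 1287 · 6561 · (-1) = -8444007.

-8444007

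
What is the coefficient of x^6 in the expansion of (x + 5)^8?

The general term is C(8,j)·(x)^j·(5)^(8-j); the x^6 term has j = 6.
C(8,6) = 28.
Coefficient = C(8,6) · 5^2 = 28 · 25 = 700.

700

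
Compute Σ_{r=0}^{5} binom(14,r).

1 + 14 + 91 + 364 + 1001 + 2002 = 3473.

3473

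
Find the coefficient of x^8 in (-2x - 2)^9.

-4608

The general term is C(9,j)·(-2x)^j·(-2)^(9-j); the x^8 term has j = 8.
C(9,8) = 9.
Coefficient = C(9,8) · (-2)^8 · (-2)^1 = 9 · 256 · (-2) = -4608.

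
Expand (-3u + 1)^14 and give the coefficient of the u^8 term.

19702683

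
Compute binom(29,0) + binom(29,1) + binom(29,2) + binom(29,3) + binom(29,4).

1 + 29 + 406 + 3654 + 23751 = 27841.

27841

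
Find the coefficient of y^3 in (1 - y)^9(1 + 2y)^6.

Coefficient of y^3 = Σ_{j} C(9,j)·(-1)^j·C(6,3-j)·2^(3-j) for j from 0 to 3.
= 160 + (-540) + 432 + (-84) = -32.

-32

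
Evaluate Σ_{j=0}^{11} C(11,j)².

Σ C(11,j)² is the coefficient of x^11 in (1+x)^11(1+x)^11 = (1+x)^22, i.e. C(22,11) = 705432.

705432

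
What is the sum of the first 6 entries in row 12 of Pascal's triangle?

1586

1 + 12 + 66 + 220 + 495 + 792 = 1586.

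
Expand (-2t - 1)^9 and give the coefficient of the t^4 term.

-2016

The general term is C(9,j)·(-2t)^j·(-1)^(9-j); the t^4 term has j = 4.
C(9,4) = 126.
Coefficient = C(9,4) · (-2)^4 · (-1)^5 = 126 · 16 · (-1) = -2016.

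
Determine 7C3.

C(7,3) = (7·6·5) / 3! = 210 / 6 = 35.

35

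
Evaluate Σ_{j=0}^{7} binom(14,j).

1 + 14 + 91 + 364 + 1001 + 2002 + 3003 + 3432 = 9908.

9908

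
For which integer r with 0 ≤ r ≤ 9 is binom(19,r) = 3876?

C(19,r) increases on 0 ≤ r ≤ 9. C(19,3) = 969 and C(19,4) = 3876, so r = 4.

4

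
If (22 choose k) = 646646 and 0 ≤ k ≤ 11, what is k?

10

C(22,k) increases on 0 ≤ k ≤ 11. C(22,9) = 497420 and C(22,10) = 646646, so k = 10.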